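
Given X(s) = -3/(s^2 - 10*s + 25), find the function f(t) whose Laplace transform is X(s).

f(t) = -3*t*exp(5*t)

Rewrite the denominator: s^2 - 10*s + 25 = (s - 5)^2.
The form in (s - 5) signals a first-shifting-theorem factor e^(5t).
Since L{t} = 1!/s^2 = 1/s^2, the inverse is t*e^(5*t), scaled by -3.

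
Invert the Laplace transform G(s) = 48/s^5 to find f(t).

f(t) = 2*t^4

Since L{t^4} = 4!/s^5 = 24/s^5, the inverse is t^4, scaled by 2.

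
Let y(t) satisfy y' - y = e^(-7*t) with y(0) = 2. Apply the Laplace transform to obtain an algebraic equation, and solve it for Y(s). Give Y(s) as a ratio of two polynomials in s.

Y(s) = (2*s + 15)/(s^2 + 6*s - 7)

Laplace-transform each side.
With L{y'} = sY - y(0) = sY - 2: the LHS transforms to (s - 1)Y - (2).
The right side is L{e^(-7*t)} = 1/(s + 7).
So (s - 1)Y = 1/(s + 7) + (2).
Divide through and combine into a single rational function.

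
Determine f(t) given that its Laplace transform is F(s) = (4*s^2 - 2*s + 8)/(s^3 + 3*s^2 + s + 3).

f(t) = sin(t) - cos(t) + 5*exp(-3*t)

Factor the denominator: s^3 + 3*s^2 + s + 3 = (s + 3)*(s^2 + 1).
Partial fraction decomposition gives [5/(s + 3)] + [-s/(s^2 + 1)] + [1/(s^2 + 1)].
Invert each term: 5/(s + 3) ↔ 5e^(-3t); -1·s/(s^2 + 1) ↔ -cos(t); 1·1/(s^2 + 1) ↔ sin(t).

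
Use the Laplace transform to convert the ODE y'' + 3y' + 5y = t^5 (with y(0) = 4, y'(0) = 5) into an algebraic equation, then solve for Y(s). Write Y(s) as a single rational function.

Transform both sides with L{·}.
The derivative rules (L{y''} = s^2 Y - s·y(0) - y'(0) and L{y'} = sY - y(0), with y(0) = 4, y'(0) = 5) turn the left side into (s^2 + 3*s + 5)Y - (4*s + 17).
The right side is L{t^5} = 120/s^6.
So (s^2 + 3*s + 5)Y = 120/s^6 + (4*s + 17).
Solve for Y(s) and write it as one ratio of polynomials.

Y(s) = (4*s^7 + 17*s^6 + 120)/(s^8 + 3*s^7 + 5*s^6)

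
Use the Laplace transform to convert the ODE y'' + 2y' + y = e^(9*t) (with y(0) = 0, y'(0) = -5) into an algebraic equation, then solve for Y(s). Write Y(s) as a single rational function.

Laplace-transform each side.
The derivative rules (L{y''} = s^2 Y - s·y(0) - y'(0) and L{y'} = sY - y(0), with y(0) = 0, y'(0) = -5) turn the left side into (s^2 + 2*s + 1)Y - (-5).
The right side is L{e^(9*t)} = 1/(s - 9).
So (s^2 + 2*s + 1)Y = 1/(s - 9) + (-5).
Solve for Y(s) and write it as one ratio of polynomials.

Y(s) = (-5*s + 46)/(s^3 - 7*s^2 - 17*s - 9)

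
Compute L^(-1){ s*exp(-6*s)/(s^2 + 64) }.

Heaviside(t - 6)*(cos(8*t - 48))

The factor e^(-6s) signals a time shift by c = 6 (second shifting theorem).
L{cos(8t)} = s/(s^2 + 64), so L^-1{s/(s^2 + 64)} = cos(8*t).
Hence the inverse is u(t - 6) times that function evaluated at t - 6.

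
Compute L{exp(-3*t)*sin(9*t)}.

L{sin(9t)} = 9/(s^2 + 81).
By the first shifting theorem, multiplying by e^(-3t) replaces s with s + 3.

9/((s + 3)^2 + 81)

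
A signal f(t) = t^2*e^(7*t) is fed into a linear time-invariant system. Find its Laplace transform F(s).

L{e^(7t)} = 1/(s - 7).
Then apply L{t^2·g(t)} = (-1)^2 d^2/ds^2[G(s)] with G(s) = 1/(s - 7):
differentiating 2 times and applying the sign gives 2/(s - 7)^3.

F(s) = 2/(s - 7)^3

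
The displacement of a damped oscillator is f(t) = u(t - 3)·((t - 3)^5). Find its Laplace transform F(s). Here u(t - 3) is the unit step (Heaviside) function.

F(s) = 120*exp(-3*s)/s^6

By the second shifting theorem, L{u(t - c)·g(t - c)} = e^(-cs)·G(s) with c = 3 and G(s) = L{g(t)}.
L{t^5} = 5!/s^6 = 120/s^6.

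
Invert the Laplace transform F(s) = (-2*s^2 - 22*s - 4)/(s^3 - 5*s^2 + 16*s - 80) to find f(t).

f(t) = -4*exp(5*t) - 3*sin(4*t) + 2*cos(4*t)

Factor the denominator: s^3 - 5*s^2 + 16*s - 80 = (s - 5)*(s^2 + 16).
Partial fraction decomposition gives [-4/(s - 5)] + [2*s/(s^2 + 16)] + [-12/(s^2 + 16)].
Invert each term: -4/(s - 5) ↔ -4e^(5t); 2·s/(s^2 + 16) ↔ 2cos(4t); -3·4/(s^2 + 16) ↔ -3sin(4t).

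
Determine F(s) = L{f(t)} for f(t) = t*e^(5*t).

L{e^(5t)} = 1/(s - 5).
Then apply L{t·g(t)} = -d/ds[G(s)] with G(s) = 1/(s - 5):
differentiating 1 time and applying the sign gives (s - 5)^(-2).

F(s) = (s - 5)^(-2)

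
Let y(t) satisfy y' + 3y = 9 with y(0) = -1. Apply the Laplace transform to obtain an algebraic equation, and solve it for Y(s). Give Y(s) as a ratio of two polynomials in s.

Take the Laplace transform of both sides.
With L{y'} = sY - y(0) = sY - (-1): the LHS transforms to (s + 3)Y - (-1).
The right side is L{9} = 9/s.
So (s + 3)Y = 9/s + (-1).
Solve for Y(s) and write it as one ratio of polynomials.

Y(s) = (-s + 9)/(s^2 + 3*s)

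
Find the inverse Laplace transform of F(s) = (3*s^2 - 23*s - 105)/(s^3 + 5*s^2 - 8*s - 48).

-5*t*exp(-4*t) - 3*exp(3*t) + 6*exp(-4*t)

Factor the denominator: s^3 + 5*s^2 - 8*s - 48 = (s - 3)*(s + 4)^2.
Partial fraction decomposition gives [6/(s + 4)] + [-5/(s + 4)^2] + [-3/(s - 3)].
Invert each term: 6/(s + 4) ↔ 6e^(-4t); -5/(s + 4)^2 ↔ -5t·e^(-4t); -3/(s - 3) ↔ -3e^(3t).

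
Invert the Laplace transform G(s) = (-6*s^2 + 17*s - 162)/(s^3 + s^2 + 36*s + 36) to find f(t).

f(t) = 3*sin(6*t) - cos(6*t) - 5*exp(-t)

Factor the denominator: s^3 + s^2 + 36*s + 36 = (s + 1)*(s^2 + 36).
Partial fraction decomposition gives [-5/(s + 1)] + [-s/(s^2 + 36)] + [18/(s^2 + 36)].
Invert each term: -5/(s + 1) ↔ -5e^(-t); -1·s/(s^2 + 36) ↔ -cos(6t); 3·6/(s^2 + 36) ↔ 3sin(6t).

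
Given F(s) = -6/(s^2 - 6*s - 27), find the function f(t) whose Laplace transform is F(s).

f(t) = -exp(3*t)*sinh(6*t)

Rewrite the denominator: s^2 - 6*s - 27 = (s - 3)^2 - 36.
The form in (s - 3) signals a first-shifting-theorem factor e^(3t).
Since L{sinh(6t)} = 6/(s^2 - 36), the inverse is e^(3*t)*sinh(6*t), scaled by -1.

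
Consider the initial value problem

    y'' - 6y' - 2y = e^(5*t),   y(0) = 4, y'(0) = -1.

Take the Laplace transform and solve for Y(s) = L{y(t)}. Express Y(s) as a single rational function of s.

Y(s) = (4*s^2 - 45*s + 126)/(s^3 - 11*s^2 + 28*s + 10)

Apply the Laplace transform to the equation.
The derivative rules (L{y''} = s^2 Y - s·y(0) - y'(0) and L{y'} = sY - y(0), with y(0) = 4, y'(0) = -1) turn the left side into (s^2 - 6*s - 2)Y - (4*s - 25).
The right side is L{e^(5*t)} = 1/(s - 5).
So (s^2 - 6*s - 2)Y = 1/(s - 5) + (4*s - 25).
Isolate Y and clear denominators.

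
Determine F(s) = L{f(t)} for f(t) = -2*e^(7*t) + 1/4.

By linearity of the Laplace transform, transform each term separately.
L{1/4} = (1/4)/s; (-2)·[L{e^(7t)} = 1/(s - 7)].

F(s) = -2/(s - 7) + 1/(4*s)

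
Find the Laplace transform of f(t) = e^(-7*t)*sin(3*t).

3/((s + 7)^2 + 9)

L{sin(3t)} = 3/(s^2 + 9).
By the first shifting theorem, multiplying by e^(-7t) replaces s with s + 7.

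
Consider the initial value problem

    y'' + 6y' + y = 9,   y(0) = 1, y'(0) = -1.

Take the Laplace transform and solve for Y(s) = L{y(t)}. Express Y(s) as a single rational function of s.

Transform both sides with L{·}.
Using L{y''} = s^2 Y - s·y(0) - y'(0) and L{y'} = sY - y(0), with y(0) = 1, y'(0) = -1, the left side becomes (s^2 + 6*s + 1)Y - (s + 5).
The right side is L{9} = 9/s.
So (s^2 + 6*s + 1)Y = 9/s + (s + 5).
Isolate Y and clear denominators.

Y(s) = (s^2 + 5*s + 9)/(s^3 + 6*s^2 + s)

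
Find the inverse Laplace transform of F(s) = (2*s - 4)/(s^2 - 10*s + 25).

6*t*exp(5*t) + 2*exp(5*t)

Factor the denominator: s^2 - 10*s + 25 = (s - 5)^2.
Partial fraction decomposition gives [2/(s - 5)] + [6/(s - 5)^2].
Invert each term: 2/(s - 5) ↔ 2e^(5t); 6/(s - 5)^2 ↔ 6t·e^(5t).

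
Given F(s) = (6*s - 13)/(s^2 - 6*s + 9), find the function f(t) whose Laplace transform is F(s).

Factor the denominator: s^2 - 6*s + 9 = (s - 3)^2.
Partial fraction decomposition gives [6/(s - 3)] + [5/(s - 3)^2].
Invert each term: 6/(s - 3) ↔ 6e^(3t); 5/(s - 3)^2 ↔ 5t·e^(3t).

f(t) = 5*t*exp(3*t) + 6*exp(3*t)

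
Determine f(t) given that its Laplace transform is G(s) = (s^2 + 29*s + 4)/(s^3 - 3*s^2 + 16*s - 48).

f(t) = 4*exp(3*t) + 5*sin(4*t) - 3*cos(4*t)

Factor the denominator: s^3 - 3*s^2 + 16*s - 48 = (s - 3)*(s^2 + 16).
Partial fraction decomposition gives [4/(s - 3)] + [-3*s/(s^2 + 16)] + [20/(s^2 + 16)].
Invert each term: 4/(s - 3) ↔ 4e^(3t); -3·s/(s^2 + 16) ↔ -3cos(4t); 5·4/(s^2 + 16) ↔ 5sin(4t).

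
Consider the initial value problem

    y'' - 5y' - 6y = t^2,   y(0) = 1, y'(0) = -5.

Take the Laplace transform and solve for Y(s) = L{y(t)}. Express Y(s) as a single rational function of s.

Transform both sides with L{·}.
With L{y''} = s^2 Y - s·y(0) - y'(0) and L{y'} = sY - y(0), with y(0) = 1, y'(0) = -5: the LHS transforms to (s^2 - 5*s - 6)Y - (s - 10).
The right side is L{t^2} = 2/s^3.
So (s^2 - 5*s - 6)Y = 2/s^3 + (s - 10).
Isolate Y and clear denominators.

Y(s) = (s^4 - 10*s^3 + 2)/(s^5 - 5*s^4 - 6*s^3)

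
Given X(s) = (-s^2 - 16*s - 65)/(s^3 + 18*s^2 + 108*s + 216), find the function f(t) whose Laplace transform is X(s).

f(t) = -5*t^2*exp(-6*t)/2 - 4*t*exp(-6*t) - exp(-6*t)

Factor the denominator: s^3 + 18*s^2 + 108*s + 216 = (s + 6)^3.
Partial fraction decomposition gives [-1/(s + 6)] + [-4/(s + 6)^2] + [-5/(s + 6)^3].
Invert each term: -1/(s + 6) ↔ -e^(-6t); -4/(s + 6)^2 ↔ -4t·e^(-6t); -5/(s + 6)^3 ↔ (-5/2)t^2·e^(-6t).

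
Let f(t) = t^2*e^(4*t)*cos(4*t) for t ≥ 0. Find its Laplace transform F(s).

L{cos(4t)} = s/(s^2 + 16).
Multiplying by e^(4t) shifts s → s - 4, so L{e^(4*t)*cos(4*t)} = (s - 4)/((s - 4)^2 + 16).
Then apply L{t^2·g(t)} = (-1)^2 d^2/ds^2[G(s)] with G(s) = (s - 4)/((s - 4)^2 + 16):
differentiating 2 times and applying the sign gives 2*(s - 4)*(s^2 - 8*s - 32)/(s^2 - 8*s + 32)^3.

F(s) = 2*(s - 4)*(s^2 - 8*s - 32)/(s^2 - 8*s + 32)^3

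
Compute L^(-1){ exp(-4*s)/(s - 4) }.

Heaviside(t - 4)*(exp(4*t - 16))

The factor e^(-4s) signals a time shift by c = 4 (second shifting theorem).
L{e^(4t)} = 1/(s - 4), so L^-1{1/(s - 4)} = exp(4*t).
Hence the inverse is u(t - 4) times that function evaluated at t - 4.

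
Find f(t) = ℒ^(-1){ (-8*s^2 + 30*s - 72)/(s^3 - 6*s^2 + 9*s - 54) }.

f(t) = -4*exp(6*t) + 2*sin(3*t) - 4*cos(3*t)

Factor the denominator: s^3 - 6*s^2 + 9*s - 54 = (s - 6)*(s^2 + 9).
Partial fraction decomposition gives [-4/(s - 6)] + [-4*s/(s^2 + 9)] + [6/(s^2 + 9)].
Invert each term: -4/(s - 6) ↔ -4e^(6t); -4·s/(s^2 + 9) ↔ -4cos(3t); 2·3/(s^2 + 9) ↔ 2sin(3t).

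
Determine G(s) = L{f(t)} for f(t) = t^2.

L{t^2} = 2!/s^3 = 2/s^3.

G(s) = 2/s^3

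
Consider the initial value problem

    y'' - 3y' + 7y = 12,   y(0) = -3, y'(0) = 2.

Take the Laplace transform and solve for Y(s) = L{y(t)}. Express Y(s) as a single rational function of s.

Transform both sides with L{·}.
With L{y''} = s^2 Y - s·y(0) - y'(0) and L{y'} = sY - y(0), with y(0) = -3, y'(0) = 2: the LHS transforms to (s^2 - 3*s + 7)Y - (-3*s + 11).
The right side is L{12} = 12/s.
So (s^2 - 3*s + 7)Y = 12/s + (-3*s + 11).
Solve for Y(s) and write it as one ratio of polynomials.

Y(s) = (-3*s^2 + 11*s + 12)/(s^3 - 3*s^2 + 7*s)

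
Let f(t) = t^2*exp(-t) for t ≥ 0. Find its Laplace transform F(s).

L{e^(-t)} = 1/(s + 1).
Then apply L{t^2·g(t)} = (-1)^2 d^2/ds^2[G(s)] with G(s) = 1/(s + 1):
differentiating 2 times and applying the sign gives 2/(s + 1)^3.

F(s) = 2/(s + 1)^3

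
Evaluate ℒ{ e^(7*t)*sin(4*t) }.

L{sin(4t)} = 4/(s^2 + 16).
By the first shifting theorem, multiplying by e^(7t) replaces s with s - 7.

4/((s - 7)^2 + 16)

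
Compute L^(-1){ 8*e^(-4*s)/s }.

Heaviside(t - 4)*(8)

The factor e^(-4s) signals a time shift by c = 4 (second shifting theorem).
L{8} = 8/s, so L^-1{8/s} = 8.
Hence the inverse is u(t - 4) times that function evaluated at t - 4.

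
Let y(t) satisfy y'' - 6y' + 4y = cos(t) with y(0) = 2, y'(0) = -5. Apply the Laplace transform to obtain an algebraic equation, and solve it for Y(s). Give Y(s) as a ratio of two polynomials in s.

Laplace-transform each side.
The derivative rules (L{y''} = s^2 Y - s·y(0) - y'(0) and L{y'} = sY - y(0), with y(0) = 2, y'(0) = -5) turn the left side into (s^2 - 6*s + 4)Y - (2*s - 17).
The right side is L{cos(t)} = s/(s^2 + 1).
So (s^2 - 6*s + 4)Y = s/(s^2 + 1) + (2*s - 17).
Divide through and combine into a single rational function.

Y(s) = (2*s^3 - 17*s^2 + 3*s - 17)/(s^4 - 6*s^3 + 5*s^2 - 6*s + 4)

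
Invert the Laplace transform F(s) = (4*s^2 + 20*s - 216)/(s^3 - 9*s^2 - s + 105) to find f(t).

f(t) = 6*exp(7*t) + exp(5*t) - 3*exp(-3*t)

Factor the denominator: s^3 - 9*s^2 - s + 105 = (s - 7)*(s - 5)*(s + 3).
Partial fraction decomposition gives [1/(s - 5)] + [-3/(s + 3)] + [6/(s - 7)].
Invert each term: 1/(s - 5) ↔ e^(5t); -3/(s + 3) ↔ -3e^(-3t); 6/(s - 7) ↔ 6e^(7t).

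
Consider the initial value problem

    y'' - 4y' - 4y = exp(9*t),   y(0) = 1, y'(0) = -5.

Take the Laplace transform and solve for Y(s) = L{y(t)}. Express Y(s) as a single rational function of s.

Y(s) = (s^2 - 18*s + 82)/(s^3 - 13*s^2 + 32*s + 36)

Apply the Laplace transform to the equation.
The derivative rules (L{y''} = s^2 Y - s·y(0) - y'(0) and L{y'} = sY - y(0), with y(0) = 1, y'(0) = -5) turn the left side into (s^2 - 4*s - 4)Y - (s - 9).
The right side is L{exp(9*t)} = 1/(s - 9).
So (s^2 - 4*s - 4)Y = 1/(s - 9) + (s - 9).
Divide through and combine into a single rational function.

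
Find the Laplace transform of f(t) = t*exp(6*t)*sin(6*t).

L{sin(6t)} = 6/(s^2 + 36).
Multiplying by e^(6t) shifts s → s - 6, so L{exp(6*t)*sin(6*t)} = 6/((s - 6)^2 + 36).
Then apply L{t·g(t)} = -d/ds[G(s)] with G(s) = 6/((s - 6)^2 + 36):
differentiating 1 time and applying the sign gives 12*(s - 6)/(s^2 - 12*s + 72)^2.

12*(s - 6)/(s^2 - 12*s + 72)^2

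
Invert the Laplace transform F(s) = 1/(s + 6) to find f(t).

f(t) = exp(-6*t)

Since L{e^(-6t)} = 1/(s + 6), the inverse is e^(-6*t).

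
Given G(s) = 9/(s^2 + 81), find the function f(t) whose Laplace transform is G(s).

Since L{sin(9t)} = 9/(s^2 + 81), the inverse is sin(9*t).

f(t) = sin(9*t)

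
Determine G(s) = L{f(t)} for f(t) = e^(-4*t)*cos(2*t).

G(s) = (s + 4)/((s + 4)^2 + 4)

L{cos(2t)} = s/(s^2 + 4).
By the first shifting theorem, multiplying by e^(-4t) replaces s with s + 4.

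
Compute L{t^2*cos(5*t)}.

2*s*(s^2 - 75)/(s^2 + 25)^3

L{cos(5t)} = s/(s^2 + 25).
Then apply L{t^2·g(t)} = (-1)^2 d^2/ds^2[G(s)] with G(s) = s/(s^2 + 25):
differentiating 2 times and applying the sign gives 2*s*(s^2 - 75)/(s^2 + 25)^3.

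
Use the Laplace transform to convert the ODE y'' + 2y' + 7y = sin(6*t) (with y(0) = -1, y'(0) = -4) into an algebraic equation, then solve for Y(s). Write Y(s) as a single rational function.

Laplace-transform each side.
Using L{y''} = s^2 Y - s·y(0) - y'(0) and L{y'} = sY - y(0), with y(0) = -1, y'(0) = -4, the left side becomes (s^2 + 2*s + 7)Y - (-s - 6).
The right side is L{sin(6*t)} = 6/(s^2 + 36).
So (s^2 + 2*s + 7)Y = 6/(s^2 + 36) + (-s - 6).
Isolate Y and clear denominators.

Y(s) = (-s^3 - 6*s^2 - 36*s - 210)/(s^4 + 2*s^3 + 43*s^2 + 72*s + 252)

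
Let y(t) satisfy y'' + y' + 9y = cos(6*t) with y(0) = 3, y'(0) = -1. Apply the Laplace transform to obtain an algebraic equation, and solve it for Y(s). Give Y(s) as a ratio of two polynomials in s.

Y(s) = (3*s^3 + 2*s^2 + 109*s + 72)/(s^4 + s^3 + 45*s^2 + 36*s + 324)

Transform both sides with L{·}.
With L{y''} = s^2 Y - s·y(0) - y'(0) and L{y'} = sY - y(0), with y(0) = 3, y'(0) = -1: the LHS transforms to (s^2 + s + 9)Y - (3*s + 2).
The right side is L{cos(6*t)} = s/(s^2 + 36).
So (s^2 + s + 9)Y = s/(s^2 + 36) + (3*s + 2).
Isolate Y and clear denominators.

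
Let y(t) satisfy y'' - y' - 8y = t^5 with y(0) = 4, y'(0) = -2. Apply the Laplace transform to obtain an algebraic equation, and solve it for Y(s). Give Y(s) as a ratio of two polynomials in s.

Laplace-transform each side.
Using L{y''} = s^2 Y - s·y(0) - y'(0) and L{y'} = sY - y(0), with y(0) = 4, y'(0) = -2, the left side becomes (s^2 - s - 8)Y - (4*s - 6).
The right side is L{t^5} = 120/s^6.
So (s^2 - s - 8)Y = 120/s^6 + (4*s - 6).
Divide through and combine into a single rational function.

Y(s) = (4*s^7 - 6*s^6 + 120)/(s^8 - s^7 - 8*s^6)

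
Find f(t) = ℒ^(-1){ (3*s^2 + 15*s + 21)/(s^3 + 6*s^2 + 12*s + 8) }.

Factor the denominator: s^3 + 6*s^2 + 12*s + 8 = (s + 2)^3.
Partial fraction decomposition gives [3/(s + 2)] + [3/(s + 2)^2] + [3/(s + 2)^3].
Invert each term: 3/(s + 2) ↔ 3e^(-2t); 3/(s + 2)^2 ↔ 3t·e^(-2t); 3/(s + 2)^3 ↔ (3/2)t^2·e^(-2t).

f(t) = 3*t^2*exp(-2*t)/2 + 3*t*exp(-2*t) + 3*exp(-2*t)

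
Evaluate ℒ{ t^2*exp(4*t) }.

2/(s - 4)^3

L{e^(4t)} = 1/(s - 4).
Then apply L{t^2·g(t)} = (-1)^2 d^2/ds^2[G(s)] with G(s) = 1/(s - 4):
differentiating 2 times and applying the sign gives 2/(s - 4)^3.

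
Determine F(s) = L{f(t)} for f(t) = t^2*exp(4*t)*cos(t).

L{cos(t)} = s/(s^2 + 1).
Multiplying by e^(4t) shifts s → s - 4, so L{exp(4*t)*cos(t)} = (s - 4)/((s - 4)^2 + 1).
Then apply L{t^2·g(t)} = (-1)^2 d^2/ds^2[G(s)] with G(s) = (s - 4)/((s - 4)^2 + 1):
differentiating 2 times and applying the sign gives 2*(s - 4)*(s^2 - 8*s + 13)/(s^2 - 8*s + 17)^3.

F(s) = 2*(s - 4)*(s^2 - 8*s + 13)/(s^2 - 8*s + 17)^3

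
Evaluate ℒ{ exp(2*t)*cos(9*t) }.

L{cos(9t)} = s/(s^2 + 81).
By the first shifting theorem, multiplying by e^(2t) replaces s with s - 2.

(s - 2)/((s - 2)^2 + 81)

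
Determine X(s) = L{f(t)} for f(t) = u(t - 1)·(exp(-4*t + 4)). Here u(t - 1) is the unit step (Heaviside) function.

X(s) = exp(-s)/(s + 4)

By the second shifting theorem, L{u(t - c)·g(t - c)} = e^(-cs)·G(s) with c = 1 and G(s) = L{g(t)}.
L{e^(-4t)} = 1/(s + 4).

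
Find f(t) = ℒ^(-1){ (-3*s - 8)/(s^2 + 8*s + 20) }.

f(t) = 2*exp(-4*t)*sin(2*t) - 3*exp(-4*t)*cos(2*t)

Complete the square in the denominator: s^2 + 8*s + 20 = (s + 4)^2 + 2^2.
Split the numerator to match: -3*s - 8 = -3·(s + 4) + 2·2.
Invert each term: -3·(s + 4)/((s + 4)^2 + 4) ↔ -3e^(-4t)cos(2t); 2·2/((s + 4)^2 + 4) ↔ 2e^(-4t)sin(2t).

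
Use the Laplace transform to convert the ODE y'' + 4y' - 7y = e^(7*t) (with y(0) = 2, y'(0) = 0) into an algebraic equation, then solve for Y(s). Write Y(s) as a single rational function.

Y(s) = (2*s^2 - 6*s - 55)/(s^3 - 3*s^2 - 35*s + 49)

Transform both sides with L{·}.
With L{y''} = s^2 Y - s·y(0) - y'(0) and L{y'} = sY - y(0), with y(0) = 2, y'(0) = 0: the LHS transforms to (s^2 + 4*s - 7)Y - (2*s + 8).
The right side is L{e^(7*t)} = 1/(s - 7).
So (s^2 + 4*s - 7)Y = 1/(s - 7) + (2*s + 8).
Solve for Y(s) and write it as one ratio of polynomials.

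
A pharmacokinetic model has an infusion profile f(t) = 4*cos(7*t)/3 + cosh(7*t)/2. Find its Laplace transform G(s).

Apply the Laplace transform termwise.
(1/2)·[L{cosh(7t)} = s/(s^2 - 49)]; (4/3)·[L{cos(7t)} = s/(s^2 + 49)].

G(s) = 4*s/(3*(s^2 + 49)) + s/(2*(s^2 - 49))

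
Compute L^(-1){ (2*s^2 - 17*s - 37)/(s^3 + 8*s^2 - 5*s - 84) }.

Factor the denominator: s^3 + 8*s^2 - 5*s - 84 = (s - 3)*(s + 4)*(s + 7).
Partial fraction decomposition gives [-1/(s - 3)] + [-3/(s + 4)] + [6/(s + 7)].
Invert each term: -1/(s - 3) ↔ -e^(3t); -3/(s + 4) ↔ -3e^(-4t); 6/(s + 7) ↔ 6e^(-7t).

-exp(3*t) - 3*exp(-4*t) + 6*exp(-7*t)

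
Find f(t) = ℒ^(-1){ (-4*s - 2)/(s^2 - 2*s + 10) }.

f(t) = -2*exp(t)*sin(3*t) - 4*exp(t)*cos(3*t)

Complete the square in the denominator: s^2 - 2*s + 10 = (s - 1)^2 + 3^2.
Split the numerator to match: -4*s - 2 = -4·(s - 1) - 2·3.
Invert each term: -4·(s - 1)/((s - 1)^2 + 9) ↔ -4e^(t)cos(3t); -2·3/((s - 1)^2 + 9) ↔ -2e^(t)sin(3t).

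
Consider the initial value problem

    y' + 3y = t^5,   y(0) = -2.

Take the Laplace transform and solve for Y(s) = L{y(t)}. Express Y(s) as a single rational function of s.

Y(s) = (-2*s^6 + 120)/(s^7 + 3*s^6)

Apply the Laplace transform to the equation.
With L{y'} = sY - y(0) = sY - (-2): the LHS transforms to (s + 3)Y - (-2).
The right side is L{t^5} = 120/s^6.
So (s + 3)Y = 120/s^6 + (-2).
Isolate Y and clear denominators.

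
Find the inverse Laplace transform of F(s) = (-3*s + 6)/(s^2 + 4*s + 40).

2*exp(-2*t)*sin(6*t) - 3*exp(-2*t)*cos(6*t)

Complete the square in the denominator: s^2 + 4*s + 40 = (s + 2)^2 + 6^2.
Split the numerator to match: -3*s + 6 = -3·(s + 2) + 2·6.
Invert each term: -3·(s + 2)/((s + 2)^2 + 36) ↔ -3e^(-2t)cos(6t); 2·6/((s + 2)^2 + 36) ↔ 2e^(-2t)sin(6t).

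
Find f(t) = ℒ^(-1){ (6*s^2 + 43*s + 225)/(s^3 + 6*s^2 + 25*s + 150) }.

Factor the denominator: s^3 + 6*s^2 + 25*s + 150 = (s + 6)*(s^2 + 25).
Partial fraction decomposition gives [3/(s + 6)] + [3*s/(s^2 + 25)] + [25/(s^2 + 25)].
Invert each term: 3/(s + 6) ↔ 3e^(-6t); 3·s/(s^2 + 25) ↔ 3cos(5t); 5·5/(s^2 + 25) ↔ 5sin(5t).

f(t) = 5*sin(5*t) + 3*cos(5*t) + 3*exp(-6*t)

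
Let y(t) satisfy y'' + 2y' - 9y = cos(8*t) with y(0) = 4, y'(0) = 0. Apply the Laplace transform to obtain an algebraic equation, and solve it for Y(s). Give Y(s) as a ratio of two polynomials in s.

Take the Laplace transform of both sides.
With L{y''} = s^2 Y - s·y(0) - y'(0) and L{y'} = sY - y(0), with y(0) = 4, y'(0) = 0: the LHS transforms to (s^2 + 2*s - 9)Y - (4*s + 8).
The right side is L{cos(8*t)} = s/(s^2 + 64).
So (s^2 + 2*s - 9)Y = s/(s^2 + 64) + (4*s + 8).
Divide through and combine into a single rational function.

Y(s) = (4*s^3 + 8*s^2 + 257*s + 512)/(s^4 + 2*s^3 + 55*s^2 + 128*s - 576)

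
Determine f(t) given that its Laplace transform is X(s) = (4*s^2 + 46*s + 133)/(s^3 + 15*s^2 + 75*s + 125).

f(t) = 3*t^2*exp(-5*t)/2 + 6*t*exp(-5*t) + 4*exp(-5*t)

Factor the denominator: s^3 + 15*s^2 + 75*s + 125 = (s + 5)^3.
Partial fraction decomposition gives [4/(s + 5)] + [6/(s + 5)^2] + [3/(s + 5)^3].
Invert each term: 4/(s + 5) ↔ 4e^(-5t); 6/(s + 5)^2 ↔ 6t·e^(-5t); 3/(s + 5)^3 ↔ (3/2)t^2·e^(-5t).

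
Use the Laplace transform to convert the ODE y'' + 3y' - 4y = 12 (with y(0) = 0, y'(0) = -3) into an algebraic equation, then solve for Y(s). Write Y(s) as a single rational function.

Transform both sides with L{·}.
Using L{y''} = s^2 Y - s·y(0) - y'(0) and L{y'} = sY - y(0), with y(0) = 0, y'(0) = -3, the left side becomes (s^2 + 3*s - 4)Y - (-3).
The right side is L{12} = 12/s.
So (s^2 + 3*s - 4)Y = 12/s + (-3).
Isolate Y and clear denominators.

Y(s) = (-3*s + 12)/(s^3 + 3*s^2 - 4*s)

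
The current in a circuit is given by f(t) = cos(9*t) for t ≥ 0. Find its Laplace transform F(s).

F(s) = s/(s^2 + 81)

L{cos(9t)} = s/(s^2 + 81).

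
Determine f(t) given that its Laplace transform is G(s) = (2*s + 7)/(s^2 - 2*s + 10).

f(t) = 3*exp(t)*sin(3*t) + 2*exp(t)*cos(3*t)

Complete the square in the denominator: s^2 - 2*s + 10 = (s - 1)^2 + 3^2.
Split the numerator to match: 2*s + 7 = 2·(s - 1) + 3·3.
Invert each term: 2·(s - 1)/((s - 1)^2 + 9) ↔ 2e^(t)cos(3t); 3·3/((s - 1)^2 + 9) ↔ 3e^(t)sin(3t).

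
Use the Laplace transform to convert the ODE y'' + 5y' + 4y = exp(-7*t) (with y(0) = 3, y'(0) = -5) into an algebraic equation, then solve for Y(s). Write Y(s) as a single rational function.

Y(s) = (3*s^2 + 31*s + 71)/(s^3 + 12*s^2 + 39*s + 28)

Transform both sides with L{·}.
The derivative rules (L{y''} = s^2 Y - s·y(0) - y'(0) and L{y'} = sY - y(0), with y(0) = 3, y'(0) = -5) turn the left side into (s^2 + 5*s + 4)Y - (3*s + 10).
The right side is L{exp(-7*t)} = 1/(s + 7).
So (s^2 + 5*s + 4)Y = 1/(s + 7) + (3*s + 10).
Divide through and combine into a single rational function.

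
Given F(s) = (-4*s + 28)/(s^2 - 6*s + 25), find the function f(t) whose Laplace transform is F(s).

Complete the square in the denominator: s^2 - 6*s + 25 = (s - 3)^2 + 4^2.
Split the numerator to match: -4*s + 28 = -4·(s - 3) + 4·4.
Invert each term: -4·(s - 3)/((s - 3)^2 + 16) ↔ -4e^(3t)cos(4t); 4·4/((s - 3)^2 + 16) ↔ 4e^(3t)sin(4t).

f(t) = 4*exp(3*t)*sin(4*t) - 4*exp(3*t)*cos(4*t)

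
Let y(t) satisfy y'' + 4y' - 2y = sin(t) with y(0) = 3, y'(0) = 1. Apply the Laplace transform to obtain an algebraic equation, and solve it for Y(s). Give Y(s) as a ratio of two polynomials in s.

Laplace-transform each side.
Using L{y''} = s^2 Y - s·y(0) - y'(0) and L{y'} = sY - y(0), with y(0) = 3, y'(0) = 1, the left side becomes (s^2 + 4*s - 2)Y - (3*s + 13).
The right side is L{sin(t)} = 1/(s^2 + 1).
So (s^2 + 4*s - 2)Y = 1/(s^2 + 1) + (3*s + 13).
Isolate Y and clear denominators.

Y(s) = (3*s^3 + 13*s^2 + 3*s + 14)/(s^4 + 4*s^3 - s^2 + 4*s - 2)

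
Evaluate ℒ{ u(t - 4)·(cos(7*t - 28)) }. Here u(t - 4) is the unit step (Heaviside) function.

s*exp(-4*s)/(s^2 + 49)

By the second shifting theorem, L{u(t - c)·g(t - c)} = e^(-cs)·H(s) with c = 4 and H(s) = L{g(t)}.
L{cos(7t)} = s/(s^2 + 49).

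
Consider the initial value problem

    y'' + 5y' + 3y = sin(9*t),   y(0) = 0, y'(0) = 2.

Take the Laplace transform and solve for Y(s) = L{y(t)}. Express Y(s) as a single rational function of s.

Transform both sides with L{·}.
With L{y''} = s^2 Y - s·y(0) - y'(0) and L{y'} = sY - y(0), with y(0) = 0, y'(0) = 2: the LHS transforms to (s^2 + 5*s + 3)Y - (2).
The right side is L{sin(9*t)} = 9/(s^2 + 81).
So (s^2 + 5*s + 3)Y = 9/(s^2 + 81) + (2).
Isolate Y and clear denominators.

Y(s) = (2*s^2 + 171)/(s^4 + 5*s^3 + 84*s^2 + 405*s + 243)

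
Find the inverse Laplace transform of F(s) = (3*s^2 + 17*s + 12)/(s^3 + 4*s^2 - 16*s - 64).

Factor the denominator: s^3 + 4*s^2 - 16*s - 64 = (s - 4)*(s + 4)^2.
Partial fraction decomposition gives [1/(s + 4)] + [(s + 4)^(-2)] + [2/(s - 4)].
Invert each term: 1/(s + 4) ↔ e^(-4t); 1/(s + 4)^2 ↔ t·e^(-4t); 2/(s - 4) ↔ 2e^(4t).

t*exp(-4*t) + 2*exp(4*t) + exp(-4*t)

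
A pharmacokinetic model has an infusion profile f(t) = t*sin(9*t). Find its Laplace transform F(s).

F(s) = 18*s/(s^2 + 81)^2

L{sin(9t)} = 9/(s^2 + 81).
Then apply L{t·g(t)} = -d/ds[G(s)] with G(s) = 9/(s^2 + 81):
differentiating 1 time and applying the sign gives 18*s/(s^2 + 81)^2.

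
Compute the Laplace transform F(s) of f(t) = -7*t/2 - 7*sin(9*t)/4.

F(s) = -63/(4*(s^2 + 81)) - 7/(2*s^2)

The transform is linear, so treat each term independently.
(-7/4)·[L{sin(9t)} = 9/(s^2 + 81)]; (-7/2)·[L{t} = 1!/s^2 = 1/s^2].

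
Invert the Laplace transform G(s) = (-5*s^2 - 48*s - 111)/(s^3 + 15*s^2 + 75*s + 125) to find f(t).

Factor the denominator: s^3 + 15*s^2 + 75*s + 125 = (s + 5)^3.
Partial fraction decomposition gives [-5/(s + 5)] + [2/(s + 5)^2] + [4/(s + 5)^3].
Invert each term: -5/(s + 5) ↔ -5e^(-5t); 2/(s + 5)^2 ↔ 2t·e^(-5t); 4/(s + 5)^3 ↔ (2)t^2·e^(-5t).

f(t) = 2*t^2*exp(-5*t) + 2*t*exp(-5*t) - 5*exp(-5*t)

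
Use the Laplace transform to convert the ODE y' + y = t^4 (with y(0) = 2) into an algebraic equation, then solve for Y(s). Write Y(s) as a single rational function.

Apply the Laplace transform to the equation.
With L{y'} = sY - y(0) = sY - 2: the LHS transforms to (s + 1)Y - (2).
The right side is L{t^4} = 24/s^5.
So (s + 1)Y = 24/s^5 + (2).
Solve for Y(s) and write it as one ratio of polynomials.

Y(s) = (2*s^5 + 24)/(s^6 + s^5)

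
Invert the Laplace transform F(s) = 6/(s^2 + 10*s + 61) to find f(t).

Rewrite the denominator: s^2 + 10*s + 61 = (s + 5)^2 + 36.
The form in (s + 5) signals a first-shifting-theorem factor e^(-5t).
Since L{sin(6t)} = 6/(s^2 + 36), the inverse is e^(-5*t)*sin(6*t).

f(t) = exp(-5*t)*sin(6*t)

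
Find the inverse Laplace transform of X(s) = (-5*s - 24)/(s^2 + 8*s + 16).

-4*t*exp(-4*t) - 5*exp(-4*t)

Factor the denominator: s^2 + 8*s + 16 = (s + 4)^2.
Partial fraction decomposition gives [-5/(s + 4)] + [-4/(s + 4)^2].
Invert each term: -5/(s + 4) ↔ -5e^(-4t); -4/(s + 4)^2 ↔ -4t·e^(-4t).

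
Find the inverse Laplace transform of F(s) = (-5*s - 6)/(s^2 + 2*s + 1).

Factor the denominator: s^2 + 2*s + 1 = (s + 1)^2.
Partial fraction decomposition gives [-5/(s + 1)] + [-1/(s + 1)^2].
Invert each term: -5/(s + 1) ↔ -5e^(-t); -1/(s + 1)^2 ↔ -t·e^(-t).

-t*exp(-t) - 5*exp(-t)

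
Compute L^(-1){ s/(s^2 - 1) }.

cosh(t)

Since L{cosh(t)} = s/(s^2 - 1), the inverse is cosh(t).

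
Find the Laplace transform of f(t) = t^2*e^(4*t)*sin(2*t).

4*(3*s^2 - 24*s + 44)/(s^2 - 8*s + 20)^3

L{sin(2t)} = 2/(s^2 + 4).
Multiplying by e^(4t) shifts s → s - 4, so L{e^(4*t)*sin(2*t)} = 2/((s - 4)^2 + 4).
Then apply L{t^2·g(t)} = (-1)^2 d^2/ds^2[H(s)] with H(s) = 2/((s - 4)^2 + 4):
differentiating 2 times and applying the sign gives 4*(3*s^2 - 24*s + 44)/(s^2 - 8*s + 20)^3.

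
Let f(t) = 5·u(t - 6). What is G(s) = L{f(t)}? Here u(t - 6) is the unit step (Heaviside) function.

G(s) = 5*exp(-6*s)/s

By the second shifting theorem, L{u(t - c)·g(t - c)} = e^(-cs)·H(s) with c = 6 and H(s) = L{g(t)}.
L{5} = 5/s.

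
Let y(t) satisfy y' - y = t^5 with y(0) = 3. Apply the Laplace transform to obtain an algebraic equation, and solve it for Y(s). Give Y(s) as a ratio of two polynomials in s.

Y(s) = (3*s^6 + 120)/(s^7 - s^6)

Laplace-transform each side.
Using L{y'} = sY - y(0) = sY - 3, the left side becomes (s - 1)Y - (3).
The right side is L{t^5} = 120/s^6.
So (s - 1)Y = 120/s^6 + (3).
Solve for Y(s) and write it as one ratio of polynomials.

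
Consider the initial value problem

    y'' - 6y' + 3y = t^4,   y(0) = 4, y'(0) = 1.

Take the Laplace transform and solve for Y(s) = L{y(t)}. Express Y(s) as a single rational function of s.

Y(s) = (4*s^6 - 23*s^5 + 24)/(s^7 - 6*s^6 + 3*s^5)

Take the Laplace transform of both sides.
The derivative rules (L{y''} = s^2 Y - s·y(0) - y'(0) and L{y'} = sY - y(0), with y(0) = 4, y'(0) = 1) turn the left side into (s^2 - 6*s + 3)Y - (4*s - 23).
The right side is L{t^4} = 24/s^5.
So (s^2 - 6*s + 3)Y = 24/s^5 + (4*s - 23).
Solve for Y(s) and write it as one ratio of polynomials.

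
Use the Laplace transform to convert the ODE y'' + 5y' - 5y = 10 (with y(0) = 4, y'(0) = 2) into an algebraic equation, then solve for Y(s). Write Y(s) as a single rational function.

Laplace-transform each side.
Using L{y''} = s^2 Y - s·y(0) - y'(0) and L{y'} = sY - y(0), with y(0) = 4, y'(0) = 2, the left side becomes (s^2 + 5*s - 5)Y - (4*s + 22).
The right side is L{10} = 10/s.
So (s^2 + 5*s - 5)Y = 10/s + (4*s + 22).
Divide through and combine into a single rational function.

Y(s) = (4*s^2 + 22*s + 10)/(s^3 + 5*s^2 - 5*s)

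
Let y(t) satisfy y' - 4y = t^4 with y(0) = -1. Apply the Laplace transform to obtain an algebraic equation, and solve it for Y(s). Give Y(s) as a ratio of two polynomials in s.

Transform both sides with L{·}.
With L{y'} = sY - y(0) = sY - (-1): the LHS transforms to (s - 4)Y - (-1).
The right side is L{t^4} = 24/s^5.
So (s - 4)Y = 24/s^5 + (-1).
Solve for Y(s) and write it as one ratio of polynomials.

Y(s) = (-s^5 + 24)/(s^6 - 4*s^5)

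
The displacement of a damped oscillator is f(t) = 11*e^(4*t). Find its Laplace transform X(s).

L{11} = 11/s.
By the first shifting theorem, multiplying by e^(4t) replaces s with s - 4.

X(s) = 11/(s - 4)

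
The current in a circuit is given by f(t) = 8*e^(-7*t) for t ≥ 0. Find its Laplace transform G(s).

G(s) = 8/(s + 7)

L{8} = 8/s.
By the first shifting theorem, multiplying by e^(-7t) replaces s with s + 7.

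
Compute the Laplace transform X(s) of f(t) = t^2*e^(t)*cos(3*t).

L{cos(3t)} = s/(s^2 + 9).
Multiplying by e^(t) shifts s → s - 1, so L{e^(t)*cos(3*t)} = (s - 1)/((s - 1)^2 + 9).
Then apply L{t^2·g(t)} = (-1)^2 d^2/ds^2[G(s)] with G(s) = (s - 1)/((s - 1)^2 + 9):
differentiating 2 times and applying the sign gives 2*(s - 1)*(s^2 - 2*s - 26)/(s^2 - 2*s + 10)^3.

X(s) = 2*(s - 1)*(s^2 - 2*s - 26)/(s^2 - 2*s + 10)^3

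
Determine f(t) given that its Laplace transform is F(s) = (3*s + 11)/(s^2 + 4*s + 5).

f(t) = 5*exp(-2*t)*sin(t) + 3*exp(-2*t)*cos(t)

Complete the square in the denominator: s^2 + 4*s + 5 = (s + 2)^2 + 1^2.
Split the numerator to match: 3*s + 11 = 3·(s + 2) + 5·1.
Invert each term: 3·(s + 2)/((s + 2)^2 + 1) ↔ 3e^(-2t)cos(t); 5·1/((s + 2)^2 + 1) ↔ 5e^(-2t)sin(t).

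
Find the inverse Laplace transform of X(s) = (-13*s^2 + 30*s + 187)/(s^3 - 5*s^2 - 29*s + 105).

Factor the denominator: s^3 - 5*s^2 - 29*s + 105 = (s - 7)*(s - 3)*(s + 5).
Partial fraction decomposition gives [-5/(s - 7)] + [-3/(s + 5)] + [-5/(s - 3)].
Invert each term: -5/(s - 7) ↔ -5e^(7t); -3/(s + 5) ↔ -3e^(-5t); -5/(s - 3) ↔ -5e^(3t).

-5*exp(7*t) - 5*exp(3*t) - 3*exp(-5*t)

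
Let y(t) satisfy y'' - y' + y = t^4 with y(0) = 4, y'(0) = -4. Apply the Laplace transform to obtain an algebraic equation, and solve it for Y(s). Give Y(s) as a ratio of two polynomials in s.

Take the Laplace transform of both sides.
The derivative rules (L{y''} = s^2 Y - s·y(0) - y'(0) and L{y'} = sY - y(0), with y(0) = 4, y'(0) = -4) turn the left side into (s^2 - s + 1)Y - (4*s - 8).
The right side is L{t^4} = 24/s^5.
So (s^2 - s + 1)Y = 24/s^5 + (4*s - 8).
Isolate Y and clear denominators.

Y(s) = (4*s^6 - 8*s^5 + 24)/(s^7 - s^6 + s^5)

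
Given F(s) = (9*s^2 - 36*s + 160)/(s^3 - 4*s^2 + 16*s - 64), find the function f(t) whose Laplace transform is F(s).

Factor the denominator: s^3 - 4*s^2 + 16*s - 64 = (s - 4)*(s^2 + 16).
Partial fraction decomposition gives [5/(s - 4)] + [4*s/(s^2 + 16)] + [-20/(s^2 + 16)].
Invert each term: 5/(s - 4) ↔ 5e^(4t); 4·s/(s^2 + 16) ↔ 4cos(4t); -5·4/(s^2 + 16) ↔ -5sin(4t).

f(t) = 5*exp(4*t) - 5*sin(4*t) + 4*cos(4*t)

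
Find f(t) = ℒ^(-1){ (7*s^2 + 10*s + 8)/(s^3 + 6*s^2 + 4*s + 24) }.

Factor the denominator: s^3 + 6*s^2 + 4*s + 24 = (s + 6)*(s^2 + 4).
Partial fraction decomposition gives [5/(s + 6)] + [2*s/(s^2 + 4)] + [-2/(s^2 + 4)].
Invert each term: 5/(s + 6) ↔ 5e^(-6t); 2·s/(s^2 + 4) ↔ 2cos(2t); -1·2/(s^2 + 4) ↔ -sin(2t).

f(t) = -sin(2*t) + 2*cos(2*t) + 5*exp(-6*t)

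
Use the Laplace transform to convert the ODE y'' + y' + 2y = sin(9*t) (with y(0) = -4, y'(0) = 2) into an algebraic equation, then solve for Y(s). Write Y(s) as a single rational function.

Take the Laplace transform of both sides.
The derivative rules (L{y''} = s^2 Y - s·y(0) - y'(0) and L{y'} = sY - y(0), with y(0) = -4, y'(0) = 2) turn the left side into (s^2 + s + 2)Y - (-4*s - 2).
The right side is L{sin(9*t)} = 9/(s^2 + 81).
So (s^2 + s + 2)Y = 9/(s^2 + 81) + (-4*s - 2).
Solve for Y(s) and write it as one ratio of polynomials.

Y(s) = (-4*s^3 - 2*s^2 - 324*s - 153)/(s^4 + s^3 + 83*s^2 + 81*s + 162)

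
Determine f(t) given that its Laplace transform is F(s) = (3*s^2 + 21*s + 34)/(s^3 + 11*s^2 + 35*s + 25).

Factor the denominator: s^3 + 11*s^2 + 35*s + 25 = (s + 1)*(s + 5)^2.
Partial fraction decomposition gives [2/(s + 5)] + [-1/(s + 5)^2] + [1/(s + 1)].
Invert each term: 2/(s + 5) ↔ 2e^(-5t); -1/(s + 5)^2 ↔ -t·e^(-5t); 1/(s + 1) ↔ e^(-t).

f(t) = -t*exp(-5*t) + exp(-t) + 2*exp(-5*t)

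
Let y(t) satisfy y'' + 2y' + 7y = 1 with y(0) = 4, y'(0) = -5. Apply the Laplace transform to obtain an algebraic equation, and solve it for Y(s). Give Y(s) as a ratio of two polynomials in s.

Apply the Laplace transform to the equation.
With L{y''} = s^2 Y - s·y(0) - y'(0) and L{y'} = sY - y(0), with y(0) = 4, y'(0) = -5: the LHS transforms to (s^2 + 2*s + 7)Y - (4*s + 3).
The right side is L{1} = 1/s.
So (s^2 + 2*s + 7)Y = 1/s + (4*s + 3).
Divide through and combine into a single rational function.

Y(s) = (4*s^2 + 3*s + 1)/(s^3 + 2*s^2 + 7*s)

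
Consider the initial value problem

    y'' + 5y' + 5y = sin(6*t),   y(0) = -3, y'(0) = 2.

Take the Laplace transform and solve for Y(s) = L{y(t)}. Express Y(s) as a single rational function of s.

Y(s) = (-3*s^3 - 13*s^2 - 108*s - 462)/(s^4 + 5*s^3 + 41*s^2 + 180*s + 180)

Transform both sides with L{·}.
With L{y''} = s^2 Y - s·y(0) - y'(0) and L{y'} = sY - y(0), with y(0) = -3, y'(0) = 2: the LHS transforms to (s^2 + 5*s + 5)Y - (-3*s - 13).
The right side is L{sin(6*t)} = 6/(s^2 + 36).
So (s^2 + 5*s + 5)Y = 6/(s^2 + 36) + (-3*s - 13).
Isolate Y and clear denominators.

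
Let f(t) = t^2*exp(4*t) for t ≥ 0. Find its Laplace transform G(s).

G(s) = 2/(s - 4)^3

L{e^(4t)} = 1/(s - 4).
Then apply L{t^2·g(t)} = (-1)^2 d^2/ds^2[H(s)] with H(s) = 1/(s - 4):
differentiating 2 times and applying the sign gives 2/(s - 4)^3.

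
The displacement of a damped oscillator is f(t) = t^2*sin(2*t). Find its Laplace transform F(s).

F(s) = 4*(3*s^2 - 4)/(s^2 + 4)^3

L{sin(2t)} = 2/(s^2 + 4).
Then apply L{t^2·g(t)} = (-1)^2 d^2/ds^2[G(s)] with G(s) = 2/(s^2 + 4):
differentiating 2 times and applying the sign gives 4*(3*s^2 - 4)/(s^2 + 4)^3.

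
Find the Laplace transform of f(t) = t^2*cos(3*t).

L{cos(3t)} = s/(s^2 + 9).
Then apply L{t^2·g(t)} = (-1)^2 d^2/ds^2[G(s)] with G(s) = s/(s^2 + 9):
differentiating 2 times and applying the sign gives 2*s*(s^2 - 27)/(s^2 + 9)^3.

2*s*(s^2 - 27)/(s^2 + 9)^3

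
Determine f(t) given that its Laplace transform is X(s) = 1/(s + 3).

Since L{e^(-3t)} = 1/(s + 3), the inverse is e^(-3*t).

f(t) = exp(-3*t)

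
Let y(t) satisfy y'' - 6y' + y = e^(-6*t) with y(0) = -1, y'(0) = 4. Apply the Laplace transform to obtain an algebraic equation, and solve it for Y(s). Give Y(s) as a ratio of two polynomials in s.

Y(s) = (-s^2 + 4*s + 61)/(s^3 - 35*s + 6)

Apply the Laplace transform to the equation.
With L{y''} = s^2 Y - s·y(0) - y'(0) and L{y'} = sY - y(0), with y(0) = -1, y'(0) = 4: the LHS transforms to (s^2 - 6*s + 1)Y - (-s + 10).
The right side is L{e^(-6*t)} = 1/(s + 6).
So (s^2 - 6*s + 1)Y = 1/(s + 6) + (-s + 10).
Solve for Y(s) and write it as one ratio of polynomials.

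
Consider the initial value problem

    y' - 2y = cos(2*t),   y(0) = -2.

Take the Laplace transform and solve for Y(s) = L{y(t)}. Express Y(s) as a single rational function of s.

Take the Laplace transform of both sides.
The derivative rules (L{y'} = sY - y(0) = sY - (-2)) turn the left side into (s - 2)Y - (-2).
The right side is L{cos(2*t)} = s/(s^2 + 4).
So (s - 2)Y = s/(s^2 + 4) + (-2).
Solve for Y(s) and write it as one ratio of polynomials.

Y(s) = (-2*s^2 + s - 8)/(s^3 - 2*s^2 + 4*s - 8)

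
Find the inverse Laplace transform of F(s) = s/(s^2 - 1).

cosh(t)

Since L{cosh(t)} = s/(s^2 - 1), the inverse is cosh(t).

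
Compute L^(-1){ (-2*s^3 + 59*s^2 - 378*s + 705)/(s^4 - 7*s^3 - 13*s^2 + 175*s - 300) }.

2*exp(5*t) - exp(4*t) + 3*exp(3*t) - 6*exp(-5*t)

Factor the denominator: s^4 - 7*s^3 - 13*s^2 + 175*s - 300 = (s - 5)*(s - 4)*(s - 3)*(s + 5).
Partial fraction decomposition gives [-1/(s - 4)] + [2/(s - 5)] + [-6/(s + 5)] + [3/(s - 3)].
Invert each term: -1/(s - 4) ↔ -e^(4t); 2/(s - 5) ↔ 2e^(5t); -6/(s + 5) ↔ -6e^(-5t); 3/(s - 3) ↔ 3e^(3t).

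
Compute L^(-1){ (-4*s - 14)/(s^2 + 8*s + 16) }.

Factor the denominator: s^2 + 8*s + 16 = (s + 4)^2.
Partial fraction decomposition gives [-4/(s + 4)] + [2/(s + 4)^2].
Invert each term: -4/(s + 4) ↔ -4e^(-4t); 2/(s + 4)^2 ↔ 2t·e^(-4t).

2*t*exp(-4*t) - 4*exp(-4*t)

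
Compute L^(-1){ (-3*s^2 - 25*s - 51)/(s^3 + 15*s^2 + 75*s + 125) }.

-t^2*exp(-5*t)/2 + 5*t*exp(-5*t) - 3*exp(-5*t)

Factor the denominator: s^3 + 15*s^2 + 75*s + 125 = (s + 5)^3.
Partial fraction decomposition gives [-3/(s + 5)] + [5/(s + 5)^2] + [-1/(s + 5)^3].
Invert each term: -3/(s + 5) ↔ -3e^(-5t); 5/(s + 5)^2 ↔ 5t·e^(-5t); -1/(s + 5)^3 ↔ (-1/2)t^2·e^(-5t).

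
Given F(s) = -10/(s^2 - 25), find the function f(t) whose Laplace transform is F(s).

f(t) = -2*sinh(5*t)

Since L{sinh(5t)} = 5/(s^2 - 25), the inverse is sinh(5*t), scaled by -2.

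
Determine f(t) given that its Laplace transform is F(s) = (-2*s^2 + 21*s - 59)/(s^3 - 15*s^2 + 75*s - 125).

Factor the denominator: s^3 - 15*s^2 + 75*s - 125 = (s - 5)^3.
Partial fraction decomposition gives [-2/(s - 5)] + [(s - 5)^(-2)] + [-4/(s - 5)^3].
Invert each term: -2/(s - 5) ↔ -2e^(5t); 1/(s - 5)^2 ↔ t·e^(5t); -4/(s - 5)^3 ↔ (-2)t^2·e^(5t).

f(t) = -2*t^2*exp(5*t) + t*exp(5*t) - 2*exp(5*t)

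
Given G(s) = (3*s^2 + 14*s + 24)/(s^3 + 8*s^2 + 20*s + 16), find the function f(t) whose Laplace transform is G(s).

f(t) = 4*t*exp(-2*t) - exp(-2*t) + 4*exp(-4*t)

Factor the denominator: s^3 + 8*s^2 + 20*s + 16 = (s + 2)^2*(s + 4).
Partial fraction decomposition gives [-1/(s + 2)] + [4/(s + 2)^2] + [4/(s + 4)].
Invert each term: -1/(s + 2) ↔ -e^(-2t); 4/(s + 2)^2 ↔ 4t·e^(-2t); 4/(s + 4) ↔ 4e^(-4t).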